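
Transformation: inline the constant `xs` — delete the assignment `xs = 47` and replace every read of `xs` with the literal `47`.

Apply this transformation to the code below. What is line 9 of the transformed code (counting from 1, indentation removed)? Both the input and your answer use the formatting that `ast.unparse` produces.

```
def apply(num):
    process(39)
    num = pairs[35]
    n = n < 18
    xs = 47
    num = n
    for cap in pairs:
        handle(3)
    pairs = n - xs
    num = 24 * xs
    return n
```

num = 24 * 47

Transformed code:
def apply(num):
    process(39)
    num = pairs[35]
    n = n < 18
    num = n
    for cap in pairs:
        handle(3)
    pairs = n - 47
    num = 24 * 47
    return n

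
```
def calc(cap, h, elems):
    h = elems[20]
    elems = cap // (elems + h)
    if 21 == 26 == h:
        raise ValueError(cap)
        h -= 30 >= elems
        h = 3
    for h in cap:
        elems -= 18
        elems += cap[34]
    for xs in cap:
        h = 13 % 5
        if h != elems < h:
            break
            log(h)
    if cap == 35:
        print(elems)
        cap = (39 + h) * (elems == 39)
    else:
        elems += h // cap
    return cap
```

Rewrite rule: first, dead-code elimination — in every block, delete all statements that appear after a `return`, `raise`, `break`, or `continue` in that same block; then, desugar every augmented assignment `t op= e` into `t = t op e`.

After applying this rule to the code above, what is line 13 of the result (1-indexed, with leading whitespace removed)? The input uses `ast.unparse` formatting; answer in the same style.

Transformed code:
def calc(cap, h, elems):
    h = elems[20]
    elems = cap // (elems + h)
    if 21 == 26 == h:
        raise ValueError(cap)
    for h in cap:
        elems = elems - 18
        elems = elems + cap[34]
    for xs in cap:
        h = 13 % 5
        if h != elems < h:
            break
    if cap == 35:
        print(elems)
        cap = (39 + h) * (elems == 39)
    else:
        elems = elems + h // cap
    return cap

if cap == 35:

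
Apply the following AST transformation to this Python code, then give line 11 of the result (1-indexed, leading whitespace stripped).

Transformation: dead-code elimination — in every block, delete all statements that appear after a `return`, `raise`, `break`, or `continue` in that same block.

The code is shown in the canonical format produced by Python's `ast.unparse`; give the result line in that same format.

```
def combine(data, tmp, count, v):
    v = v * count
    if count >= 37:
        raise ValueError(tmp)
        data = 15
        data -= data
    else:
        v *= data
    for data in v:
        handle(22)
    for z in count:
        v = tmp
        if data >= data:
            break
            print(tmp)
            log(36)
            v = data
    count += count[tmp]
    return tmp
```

if data >= data:

Transformed code:
def combine(data, tmp, count, v):
    v = v * count
    if count >= 37:
        raise ValueError(tmp)
    else:
        v *= data
    for data in v:
        handle(22)
    for z in count:
        v = tmp
        if data >= data:
            break
    count += count[tmp]
    return tmp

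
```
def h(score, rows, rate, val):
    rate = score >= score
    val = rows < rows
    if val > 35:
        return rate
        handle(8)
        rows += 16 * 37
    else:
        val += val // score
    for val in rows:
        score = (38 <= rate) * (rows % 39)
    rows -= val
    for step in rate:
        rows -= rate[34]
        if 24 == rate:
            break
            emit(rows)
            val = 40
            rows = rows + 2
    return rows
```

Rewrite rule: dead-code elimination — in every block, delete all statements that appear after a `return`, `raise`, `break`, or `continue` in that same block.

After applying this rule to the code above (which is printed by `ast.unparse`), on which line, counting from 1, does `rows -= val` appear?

Transformed code:
def h(score, rows, rate, val):
    rate = score >= score
    val = rows < rows
    if val > 35:
        return rate
    else:
        val += val // score
    for val in rows:
        score = (38 <= rate) * (rows % 39)
    rows -= val
    for step in rate:
        rows -= rate[34]
        if 24 == rate:
            break
    return rows

10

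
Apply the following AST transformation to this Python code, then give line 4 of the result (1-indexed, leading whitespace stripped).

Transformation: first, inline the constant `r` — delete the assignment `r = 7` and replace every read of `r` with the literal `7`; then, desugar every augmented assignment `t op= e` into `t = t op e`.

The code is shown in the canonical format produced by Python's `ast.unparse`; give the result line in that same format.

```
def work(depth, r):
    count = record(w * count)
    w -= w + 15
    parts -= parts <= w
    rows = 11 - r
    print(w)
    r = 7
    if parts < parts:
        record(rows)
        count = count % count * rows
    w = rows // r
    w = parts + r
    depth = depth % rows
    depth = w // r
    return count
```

parts = parts - (parts <= w)

Transformed code:
def work(depth, r):
    count = record(w * count)
    w = w - (w + 15)
    parts = parts - (parts <= w)
    rows = 11 - 7
    print(w)
    if parts < parts:
        record(rows)
        count = count % count * rows
    w = rows // 7
    w = parts + 7
    depth = depth % rows
    depth = w // 7
    return count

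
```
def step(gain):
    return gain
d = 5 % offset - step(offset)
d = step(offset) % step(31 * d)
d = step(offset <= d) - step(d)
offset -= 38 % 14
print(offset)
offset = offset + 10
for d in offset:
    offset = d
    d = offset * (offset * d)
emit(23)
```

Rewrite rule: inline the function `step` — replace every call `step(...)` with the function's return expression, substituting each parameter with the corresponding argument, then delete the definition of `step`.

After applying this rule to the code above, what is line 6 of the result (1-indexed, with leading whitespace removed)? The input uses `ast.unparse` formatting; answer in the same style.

offset = offset + 10

Transformed code:
d = 5 % offset - offset
d = offset % (31 * d)
d = (offset <= d) - d
offset -= 38 % 14
print(offset)
offset = offset + 10
for d in offset:
    offset = d
    d = offset * (offset * d)
emit(23)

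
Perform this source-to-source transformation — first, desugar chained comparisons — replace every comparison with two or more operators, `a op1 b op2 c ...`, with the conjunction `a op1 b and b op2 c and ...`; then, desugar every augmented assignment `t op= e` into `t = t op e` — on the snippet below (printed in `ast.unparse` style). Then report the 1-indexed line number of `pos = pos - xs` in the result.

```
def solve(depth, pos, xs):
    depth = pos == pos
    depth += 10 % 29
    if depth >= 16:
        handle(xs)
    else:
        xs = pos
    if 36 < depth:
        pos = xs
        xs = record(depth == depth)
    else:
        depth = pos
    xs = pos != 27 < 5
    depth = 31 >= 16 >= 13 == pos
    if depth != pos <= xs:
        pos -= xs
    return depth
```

16

Transformed code:
def solve(depth, pos, xs):
    depth = pos == pos
    depth = depth + 10 % 29
    if depth >= 16:
        handle(xs)
    else:
        xs = pos
    if 36 < depth:
        pos = xs
        xs = record(depth == depth)
    else:
        depth = pos
    xs = pos != 27 and 27 < 5
    depth = 31 >= 16 and 16 >= 13 and (13 == pos)
    if depth != pos and pos <= xs:
        pos = pos - xs
    return depth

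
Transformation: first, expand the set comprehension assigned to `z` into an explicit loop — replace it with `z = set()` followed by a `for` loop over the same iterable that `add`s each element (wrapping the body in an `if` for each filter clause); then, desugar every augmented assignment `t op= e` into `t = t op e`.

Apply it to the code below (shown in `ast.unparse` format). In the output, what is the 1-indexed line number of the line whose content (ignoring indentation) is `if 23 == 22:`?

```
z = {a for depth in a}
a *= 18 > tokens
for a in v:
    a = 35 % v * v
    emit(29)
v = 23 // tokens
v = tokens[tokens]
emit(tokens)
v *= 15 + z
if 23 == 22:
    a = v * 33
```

12

Transformed code:
z = set()
for depth in a:
    z.add(a)
a = a * (18 > tokens)
for a in v:
    a = 35 % v * v
    emit(29)
v = 23 // tokens
v = tokens[tokens]
emit(tokens)
v = v * (15 + z)
if 23 == 22:
    a = v * 33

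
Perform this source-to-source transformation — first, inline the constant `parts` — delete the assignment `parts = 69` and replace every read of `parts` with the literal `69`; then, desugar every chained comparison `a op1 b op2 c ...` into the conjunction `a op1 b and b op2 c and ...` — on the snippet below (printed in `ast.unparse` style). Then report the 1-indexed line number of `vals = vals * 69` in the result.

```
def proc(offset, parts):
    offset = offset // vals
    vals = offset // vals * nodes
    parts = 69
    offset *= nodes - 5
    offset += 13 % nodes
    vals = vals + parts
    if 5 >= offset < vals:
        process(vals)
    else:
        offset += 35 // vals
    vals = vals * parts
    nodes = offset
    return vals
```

Transformed code:
def proc(offset, parts):
    offset = offset // vals
    vals = offset // vals * nodes
    offset *= nodes - 5
    offset += 13 % nodes
    vals = vals + 69
    if 5 >= offset and offset < vals:
        process(vals)
    else:
        offset += 35 // vals
    vals = vals * 69
    nodes = offset
    return vals

11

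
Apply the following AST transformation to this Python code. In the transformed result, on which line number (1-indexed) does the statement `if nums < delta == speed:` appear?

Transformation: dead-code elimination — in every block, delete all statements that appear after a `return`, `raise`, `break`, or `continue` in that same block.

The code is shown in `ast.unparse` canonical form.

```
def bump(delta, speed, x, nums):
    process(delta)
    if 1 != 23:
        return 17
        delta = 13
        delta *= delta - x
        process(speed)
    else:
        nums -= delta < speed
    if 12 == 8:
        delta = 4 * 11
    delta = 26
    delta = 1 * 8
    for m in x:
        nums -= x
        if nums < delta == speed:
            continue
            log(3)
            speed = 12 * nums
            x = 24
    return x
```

Transformed code:
def bump(delta, speed, x, nums):
    process(delta)
    if 1 != 23:
        return 17
    else:
        nums -= delta < speed
    if 12 == 8:
        delta = 4 * 11
    delta = 26
    delta = 1 * 8
    for m in x:
        nums -= x
        if nums < delta == speed:
            continue
    return x

13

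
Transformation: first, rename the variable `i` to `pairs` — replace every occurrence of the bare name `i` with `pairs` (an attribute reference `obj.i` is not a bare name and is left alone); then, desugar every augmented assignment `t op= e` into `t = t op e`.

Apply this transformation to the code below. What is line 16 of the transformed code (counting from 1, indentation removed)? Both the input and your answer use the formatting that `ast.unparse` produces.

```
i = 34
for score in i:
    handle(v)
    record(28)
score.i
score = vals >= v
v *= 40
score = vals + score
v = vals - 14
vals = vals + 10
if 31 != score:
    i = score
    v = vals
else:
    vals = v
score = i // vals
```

Transformed code:
pairs = 34
for score in pairs:
    handle(v)
    record(28)
score.i
score = vals >= v
v = v * 40
score = vals + score
v = vals - 14
vals = vals + 10
if 31 != score:
    pairs = score
    v = vals
else:
    vals = v
score = pairs // vals

score = pairs // vals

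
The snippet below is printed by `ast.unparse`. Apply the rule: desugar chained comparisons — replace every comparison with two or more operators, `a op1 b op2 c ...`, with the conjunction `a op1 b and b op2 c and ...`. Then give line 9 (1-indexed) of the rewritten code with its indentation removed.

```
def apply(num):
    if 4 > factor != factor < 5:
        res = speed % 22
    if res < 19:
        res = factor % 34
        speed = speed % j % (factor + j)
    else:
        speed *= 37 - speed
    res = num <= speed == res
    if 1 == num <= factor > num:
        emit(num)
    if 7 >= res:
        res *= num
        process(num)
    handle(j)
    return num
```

res = num <= speed and speed == res

Transformed code:
def apply(num):
    if 4 > factor and factor != factor and (factor < 5):
        res = speed % 22
    if res < 19:
        res = factor % 34
        speed = speed % j % (factor + j)
    else:
        speed *= 37 - speed
    res = num <= speed and speed == res
    if 1 == num and num <= factor and (factor > num):
        emit(num)
    if 7 >= res:
        res *= num
        process(num)
    handle(j)
    return num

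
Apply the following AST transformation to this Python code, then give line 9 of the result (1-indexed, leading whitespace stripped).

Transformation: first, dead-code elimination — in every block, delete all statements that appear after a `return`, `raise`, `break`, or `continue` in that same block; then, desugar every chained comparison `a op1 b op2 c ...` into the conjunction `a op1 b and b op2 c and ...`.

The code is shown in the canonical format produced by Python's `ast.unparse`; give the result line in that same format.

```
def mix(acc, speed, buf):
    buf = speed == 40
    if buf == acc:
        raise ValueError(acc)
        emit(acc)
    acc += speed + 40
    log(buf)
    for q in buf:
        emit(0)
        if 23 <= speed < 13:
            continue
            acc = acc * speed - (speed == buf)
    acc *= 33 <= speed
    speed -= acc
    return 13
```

if 23 <= speed and speed < 13:

Transformed code:
def mix(acc, speed, buf):
    buf = speed == 40
    if buf == acc:
        raise ValueError(acc)
    acc += speed + 40
    log(buf)
    for q in buf:
        emit(0)
        if 23 <= speed and speed < 13:
            continue
    acc *= 33 <= speed
    speed -= acc
    return 13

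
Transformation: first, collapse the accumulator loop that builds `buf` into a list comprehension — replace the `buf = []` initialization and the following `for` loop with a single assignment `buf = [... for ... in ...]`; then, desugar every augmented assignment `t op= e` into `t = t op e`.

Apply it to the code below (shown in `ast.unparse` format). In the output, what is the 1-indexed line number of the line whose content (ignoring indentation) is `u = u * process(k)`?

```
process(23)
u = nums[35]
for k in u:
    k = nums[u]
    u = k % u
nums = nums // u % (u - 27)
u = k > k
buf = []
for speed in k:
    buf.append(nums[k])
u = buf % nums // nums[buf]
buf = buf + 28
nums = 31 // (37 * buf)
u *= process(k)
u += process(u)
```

Transformed code:
process(23)
u = nums[35]
for k in u:
    k = nums[u]
    u = k % u
nums = nums // u % (u - 27)
u = k > k
buf = [nums[k] for speed in k]
u = buf % nums // nums[buf]
buf = buf + 28
nums = 31 // (37 * buf)
u = u * process(k)
u = u + process(u)

12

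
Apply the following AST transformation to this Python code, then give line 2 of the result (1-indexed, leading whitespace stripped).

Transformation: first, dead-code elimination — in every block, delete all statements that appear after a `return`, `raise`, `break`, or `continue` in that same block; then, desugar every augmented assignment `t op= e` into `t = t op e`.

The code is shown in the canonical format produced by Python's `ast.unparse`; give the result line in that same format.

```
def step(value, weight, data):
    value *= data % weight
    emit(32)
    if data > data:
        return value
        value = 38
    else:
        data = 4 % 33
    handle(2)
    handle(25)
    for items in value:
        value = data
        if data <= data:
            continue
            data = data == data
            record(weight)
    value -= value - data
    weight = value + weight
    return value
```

value = value * (data % weight)

Transformed code:
def step(value, weight, data):
    value = value * (data % weight)
    emit(32)
    if data > data:
        return value
    else:
        data = 4 % 33
    handle(2)
    handle(25)
    for items in value:
        value = data
        if data <= data:
            continue
    value = value - (value - data)
    weight = value + weight
    return value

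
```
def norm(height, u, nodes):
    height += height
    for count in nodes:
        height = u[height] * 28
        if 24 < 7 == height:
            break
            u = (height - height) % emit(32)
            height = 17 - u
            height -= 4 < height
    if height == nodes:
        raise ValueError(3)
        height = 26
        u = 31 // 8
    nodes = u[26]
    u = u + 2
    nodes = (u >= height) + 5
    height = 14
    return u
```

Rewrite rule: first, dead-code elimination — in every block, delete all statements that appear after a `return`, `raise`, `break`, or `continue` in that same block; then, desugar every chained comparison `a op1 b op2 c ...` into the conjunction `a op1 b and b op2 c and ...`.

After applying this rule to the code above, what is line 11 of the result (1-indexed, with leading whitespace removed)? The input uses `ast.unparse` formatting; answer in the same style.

nodes = (u >= height) + 5

Transformed code:
def norm(height, u, nodes):
    height += height
    for count in nodes:
        height = u[height] * 28
        if 24 < 7 and 7 == height:
            break
    if height == nodes:
        raise ValueError(3)
    nodes = u[26]
    u = u + 2
    nodes = (u >= height) + 5
    height = 14
    return u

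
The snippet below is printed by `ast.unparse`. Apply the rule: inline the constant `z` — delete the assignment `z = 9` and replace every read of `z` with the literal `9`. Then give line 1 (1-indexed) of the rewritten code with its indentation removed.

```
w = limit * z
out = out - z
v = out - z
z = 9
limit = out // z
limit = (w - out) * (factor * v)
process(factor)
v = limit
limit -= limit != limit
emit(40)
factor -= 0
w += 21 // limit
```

Transformed code:
w = limit * 9
out = out - 9
v = out - 9
limit = out // 9
limit = (w - out) * (factor * v)
process(factor)
v = limit
limit -= limit != limit
emit(40)
factor -= 0
w += 21 // limit

w = limit * 9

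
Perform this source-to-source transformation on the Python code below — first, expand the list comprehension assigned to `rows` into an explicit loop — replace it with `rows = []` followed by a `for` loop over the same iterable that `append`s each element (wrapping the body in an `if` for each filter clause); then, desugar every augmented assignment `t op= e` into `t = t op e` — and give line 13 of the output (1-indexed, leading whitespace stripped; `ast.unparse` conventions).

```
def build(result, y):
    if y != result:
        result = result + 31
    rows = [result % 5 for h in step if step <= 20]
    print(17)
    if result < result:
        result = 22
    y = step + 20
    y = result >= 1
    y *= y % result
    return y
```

y = y * (y % result)

Transformed code:
def build(result, y):
    if y != result:
        result = result + 31
    rows = []
    for h in step:
        if step <= 20:
            rows.append(result % 5)
    print(17)
    if result < result:
        result = 22
    y = step + 20
    y = result >= 1
    y = y * (y % result)
    return y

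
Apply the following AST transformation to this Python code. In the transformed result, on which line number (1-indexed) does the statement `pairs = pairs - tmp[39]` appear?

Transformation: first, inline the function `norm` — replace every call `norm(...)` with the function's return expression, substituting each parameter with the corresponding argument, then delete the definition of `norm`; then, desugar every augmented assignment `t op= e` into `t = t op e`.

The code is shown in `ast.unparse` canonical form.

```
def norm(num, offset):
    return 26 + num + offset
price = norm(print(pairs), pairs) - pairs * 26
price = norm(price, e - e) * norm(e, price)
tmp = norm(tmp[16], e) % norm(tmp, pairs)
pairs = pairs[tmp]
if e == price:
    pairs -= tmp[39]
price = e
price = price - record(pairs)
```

Transformed code:
price = 26 + print(pairs) + pairs - pairs * 26
price = (26 + price + (e - e)) * (26 + e + price)
tmp = (26 + tmp[16] + e) % (26 + tmp + pairs)
pairs = pairs[tmp]
if e == price:
    pairs = pairs - tmp[39]
price = e
price = price - record(pairs)

6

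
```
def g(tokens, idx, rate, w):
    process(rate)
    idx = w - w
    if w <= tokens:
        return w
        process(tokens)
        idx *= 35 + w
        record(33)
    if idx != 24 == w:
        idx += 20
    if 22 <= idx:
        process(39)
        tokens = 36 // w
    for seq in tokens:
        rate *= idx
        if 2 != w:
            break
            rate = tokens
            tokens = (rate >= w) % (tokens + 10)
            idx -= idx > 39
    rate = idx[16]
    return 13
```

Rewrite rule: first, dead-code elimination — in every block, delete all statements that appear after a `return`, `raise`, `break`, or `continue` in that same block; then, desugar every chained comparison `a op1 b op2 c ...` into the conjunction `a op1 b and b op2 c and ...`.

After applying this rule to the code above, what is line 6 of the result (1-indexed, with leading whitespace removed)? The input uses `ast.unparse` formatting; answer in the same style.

if idx != 24 and 24 == w:

Transformed code:
def g(tokens, idx, rate, w):
    process(rate)
    idx = w - w
    if w <= tokens:
        return w
    if idx != 24 and 24 == w:
        idx += 20
    if 22 <= idx:
        process(39)
        tokens = 36 // w
    for seq in tokens:
        rate *= idx
        if 2 != w:
            break
    rate = idx[16]
    return 13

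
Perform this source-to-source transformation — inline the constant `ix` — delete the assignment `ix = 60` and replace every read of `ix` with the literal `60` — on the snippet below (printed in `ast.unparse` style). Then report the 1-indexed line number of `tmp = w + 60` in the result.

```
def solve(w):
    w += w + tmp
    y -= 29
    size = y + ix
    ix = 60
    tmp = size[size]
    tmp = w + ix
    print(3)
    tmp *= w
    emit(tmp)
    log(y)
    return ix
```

Transformed code:
def solve(w):
    w += w + tmp
    y -= 29
    size = y + 60
    tmp = size[size]
    tmp = w + 60
    print(3)
    tmp *= w
    emit(tmp)
    log(y)
    return 60

6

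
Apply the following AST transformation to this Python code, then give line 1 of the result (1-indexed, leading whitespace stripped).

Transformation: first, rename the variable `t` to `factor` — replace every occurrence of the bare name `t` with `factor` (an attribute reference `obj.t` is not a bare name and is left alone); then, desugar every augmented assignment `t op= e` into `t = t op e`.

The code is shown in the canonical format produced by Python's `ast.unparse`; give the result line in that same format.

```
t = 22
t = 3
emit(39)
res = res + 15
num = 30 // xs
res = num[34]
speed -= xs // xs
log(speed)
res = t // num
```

Transformed code:
factor = 22
factor = 3
emit(39)
res = res + 15
num = 30 // xs
res = num[34]
speed = speed - xs // xs
log(speed)
res = factor // num

factor = 22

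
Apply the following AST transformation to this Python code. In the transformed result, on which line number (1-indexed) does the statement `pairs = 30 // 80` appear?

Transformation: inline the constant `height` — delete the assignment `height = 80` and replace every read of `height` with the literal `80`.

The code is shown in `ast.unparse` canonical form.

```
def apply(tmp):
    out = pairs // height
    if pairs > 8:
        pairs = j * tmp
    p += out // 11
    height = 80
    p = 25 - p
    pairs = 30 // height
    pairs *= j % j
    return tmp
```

Transformed code:
def apply(tmp):
    out = pairs // 80
    if pairs > 8:
        pairs = j * tmp
    p += out // 11
    p = 25 - p
    pairs = 30 // 80
    pairs *= j % j
    return tmp

7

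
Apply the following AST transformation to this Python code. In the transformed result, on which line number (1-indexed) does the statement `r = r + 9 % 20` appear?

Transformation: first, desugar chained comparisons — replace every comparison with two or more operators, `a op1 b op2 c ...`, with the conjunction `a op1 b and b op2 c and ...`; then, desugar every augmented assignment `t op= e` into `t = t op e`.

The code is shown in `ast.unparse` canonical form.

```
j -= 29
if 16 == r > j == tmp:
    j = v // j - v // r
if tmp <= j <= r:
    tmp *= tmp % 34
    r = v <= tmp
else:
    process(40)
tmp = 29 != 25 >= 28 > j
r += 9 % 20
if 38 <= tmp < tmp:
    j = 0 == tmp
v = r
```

10

Transformed code:
j = j - 29
if 16 == r and r > j and (j == tmp):
    j = v // j - v // r
if tmp <= j and j <= r:
    tmp = tmp * (tmp % 34)
    r = v <= tmp
else:
    process(40)
tmp = 29 != 25 and 25 >= 28 and (28 > j)
r = r + 9 % 20
if 38 <= tmp and tmp < tmp:
    j = 0 == tmp
v = r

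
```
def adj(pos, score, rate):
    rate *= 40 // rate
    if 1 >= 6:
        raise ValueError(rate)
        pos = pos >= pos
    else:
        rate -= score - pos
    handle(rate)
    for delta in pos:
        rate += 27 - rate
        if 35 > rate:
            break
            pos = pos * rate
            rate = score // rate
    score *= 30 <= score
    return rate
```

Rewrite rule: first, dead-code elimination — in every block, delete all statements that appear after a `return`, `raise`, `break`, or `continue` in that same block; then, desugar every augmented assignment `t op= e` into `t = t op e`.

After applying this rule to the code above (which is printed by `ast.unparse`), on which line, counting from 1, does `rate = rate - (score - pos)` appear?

6

Transformed code:
def adj(pos, score, rate):
    rate = rate * (40 // rate)
    if 1 >= 6:
        raise ValueError(rate)
    else:
        rate = rate - (score - pos)
    handle(rate)
    for delta in pos:
        rate = rate + (27 - rate)
        if 35 > rate:
            break
    score = score * (30 <= score)
    return rate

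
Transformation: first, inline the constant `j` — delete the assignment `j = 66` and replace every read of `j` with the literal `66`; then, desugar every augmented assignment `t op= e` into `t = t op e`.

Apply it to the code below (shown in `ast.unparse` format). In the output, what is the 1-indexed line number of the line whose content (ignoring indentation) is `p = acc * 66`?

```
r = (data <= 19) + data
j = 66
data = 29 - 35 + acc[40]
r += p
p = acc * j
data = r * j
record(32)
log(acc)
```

Transformed code:
r = (data <= 19) + data
data = 29 - 35 + acc[40]
r = r + p
p = acc * 66
data = r * 66
record(32)
log(acc)

4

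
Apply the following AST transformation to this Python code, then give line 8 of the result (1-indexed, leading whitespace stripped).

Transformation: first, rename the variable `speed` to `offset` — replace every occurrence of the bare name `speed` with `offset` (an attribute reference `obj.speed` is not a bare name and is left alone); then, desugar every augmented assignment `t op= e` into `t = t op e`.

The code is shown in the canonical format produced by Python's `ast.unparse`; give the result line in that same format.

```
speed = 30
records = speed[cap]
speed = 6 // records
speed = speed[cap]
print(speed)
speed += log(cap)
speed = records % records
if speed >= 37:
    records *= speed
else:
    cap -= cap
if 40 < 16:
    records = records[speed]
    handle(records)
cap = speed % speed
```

Transformed code:
offset = 30
records = offset[cap]
offset = 6 // records
offset = offset[cap]
print(offset)
offset = offset + log(cap)
offset = records % records
if offset >= 37:
    records = records * offset
else:
    cap = cap - cap
if 40 < 16:
    records = records[offset]
    handle(records)
cap = offset % offset

if offset >= 37:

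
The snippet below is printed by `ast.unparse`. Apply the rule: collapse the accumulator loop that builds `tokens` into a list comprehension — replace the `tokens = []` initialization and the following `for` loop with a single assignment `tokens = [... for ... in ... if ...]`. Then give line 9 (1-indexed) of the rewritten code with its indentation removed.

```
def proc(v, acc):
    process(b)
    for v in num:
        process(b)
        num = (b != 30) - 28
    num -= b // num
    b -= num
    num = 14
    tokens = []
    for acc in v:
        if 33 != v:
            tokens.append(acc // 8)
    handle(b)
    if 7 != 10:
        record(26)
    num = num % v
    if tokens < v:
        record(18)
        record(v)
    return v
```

Transformed code:
def proc(v, acc):
    process(b)
    for v in num:
        process(b)
        num = (b != 30) - 28
    num -= b // num
    b -= num
    num = 14
    tokens = [acc // 8 for acc in v if 33 != v]
    handle(b)
    if 7 != 10:
        record(26)
    num = num % v
    if tokens < v:
        record(18)
        record(v)
    return v

tokens = [acc // 8 for acc in v if 33 != v]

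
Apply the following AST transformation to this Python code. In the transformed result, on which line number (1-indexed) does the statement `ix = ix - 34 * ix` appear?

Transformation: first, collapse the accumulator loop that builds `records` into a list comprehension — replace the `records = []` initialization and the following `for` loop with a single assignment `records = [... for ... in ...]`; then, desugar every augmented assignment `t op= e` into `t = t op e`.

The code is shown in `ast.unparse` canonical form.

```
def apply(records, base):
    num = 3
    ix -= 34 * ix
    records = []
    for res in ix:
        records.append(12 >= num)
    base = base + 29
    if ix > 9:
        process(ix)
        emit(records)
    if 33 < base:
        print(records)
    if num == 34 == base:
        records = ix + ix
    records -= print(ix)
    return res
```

Transformed code:
def apply(records, base):
    num = 3
    ix = ix - 34 * ix
    records = [12 >= num for res in ix]
    base = base + 29
    if ix > 9:
        process(ix)
        emit(records)
    if 33 < base:
        print(records)
    if num == 34 == base:
        records = ix + ix
    records = records - print(ix)
    return res

3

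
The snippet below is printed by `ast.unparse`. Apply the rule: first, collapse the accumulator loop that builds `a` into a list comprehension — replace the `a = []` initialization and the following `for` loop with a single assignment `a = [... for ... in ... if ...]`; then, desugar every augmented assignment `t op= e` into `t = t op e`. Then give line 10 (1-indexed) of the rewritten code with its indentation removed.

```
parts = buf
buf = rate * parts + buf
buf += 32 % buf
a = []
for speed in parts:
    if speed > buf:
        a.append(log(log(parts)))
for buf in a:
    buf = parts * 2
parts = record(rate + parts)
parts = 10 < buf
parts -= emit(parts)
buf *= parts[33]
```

Transformed code:
parts = buf
buf = rate * parts + buf
buf = buf + 32 % buf
a = [log(log(parts)) for speed in parts if speed > buf]
for buf in a:
    buf = parts * 2
parts = record(rate + parts)
parts = 10 < buf
parts = parts - emit(parts)
buf = buf * parts[33]

buf = buf * parts[33]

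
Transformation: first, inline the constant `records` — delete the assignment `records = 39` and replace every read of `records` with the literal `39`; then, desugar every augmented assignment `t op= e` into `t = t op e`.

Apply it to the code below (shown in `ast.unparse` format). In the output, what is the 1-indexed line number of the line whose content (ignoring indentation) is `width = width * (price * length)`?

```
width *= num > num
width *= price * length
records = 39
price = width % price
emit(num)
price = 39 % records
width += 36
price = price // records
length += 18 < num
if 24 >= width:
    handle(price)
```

Transformed code:
width = width * (num > num)
width = width * (price * length)
price = width % price
emit(num)
price = 39 % 39
width = width + 36
price = price // 39
length = length + (18 < num)
if 24 >= width:
    handle(price)

2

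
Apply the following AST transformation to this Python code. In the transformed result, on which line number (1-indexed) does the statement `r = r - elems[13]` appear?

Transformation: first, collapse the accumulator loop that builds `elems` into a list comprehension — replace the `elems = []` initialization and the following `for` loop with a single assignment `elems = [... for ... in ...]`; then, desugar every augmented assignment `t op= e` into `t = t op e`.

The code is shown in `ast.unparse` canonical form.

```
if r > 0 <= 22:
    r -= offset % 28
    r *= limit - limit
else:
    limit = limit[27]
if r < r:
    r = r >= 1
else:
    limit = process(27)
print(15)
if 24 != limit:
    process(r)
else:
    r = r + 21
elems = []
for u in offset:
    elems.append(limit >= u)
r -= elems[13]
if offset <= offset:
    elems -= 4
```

16

Transformed code:
if r > 0 <= 22:
    r = r - offset % 28
    r = r * (limit - limit)
else:
    limit = limit[27]
if r < r:
    r = r >= 1
else:
    limit = process(27)
print(15)
if 24 != limit:
    process(r)
else:
    r = r + 21
elems = [limit >= u for u in offset]
r = r - elems[13]
if offset <= offset:
    elems = elems - 4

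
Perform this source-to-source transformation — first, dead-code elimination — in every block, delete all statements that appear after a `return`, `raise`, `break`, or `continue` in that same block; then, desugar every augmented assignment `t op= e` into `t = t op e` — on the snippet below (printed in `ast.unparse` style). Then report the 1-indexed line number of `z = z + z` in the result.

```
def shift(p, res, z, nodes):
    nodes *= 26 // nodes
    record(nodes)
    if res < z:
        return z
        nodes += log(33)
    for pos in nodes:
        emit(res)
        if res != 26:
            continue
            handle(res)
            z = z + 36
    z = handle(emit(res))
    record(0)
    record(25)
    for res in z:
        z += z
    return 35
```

14

Transformed code:
def shift(p, res, z, nodes):
    nodes = nodes * (26 // nodes)
    record(nodes)
    if res < z:
        return z
    for pos in nodes:
        emit(res)
        if res != 26:
            continue
    z = handle(emit(res))
    record(0)
    record(25)
    for res in z:
        z = z + z
    return 35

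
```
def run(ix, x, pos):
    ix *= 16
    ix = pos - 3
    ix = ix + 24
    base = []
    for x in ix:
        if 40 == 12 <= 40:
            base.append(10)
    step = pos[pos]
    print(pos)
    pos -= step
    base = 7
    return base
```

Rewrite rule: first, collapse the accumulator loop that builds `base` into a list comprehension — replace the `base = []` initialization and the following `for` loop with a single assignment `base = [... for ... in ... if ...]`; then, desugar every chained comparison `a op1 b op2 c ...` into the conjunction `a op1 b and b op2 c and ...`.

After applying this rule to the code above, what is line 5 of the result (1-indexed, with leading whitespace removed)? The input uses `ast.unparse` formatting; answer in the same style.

base = [10 for x in ix if 40 == 12 and 12 <= 40]

Transformed code:
def run(ix, x, pos):
    ix *= 16
    ix = pos - 3
    ix = ix + 24
    base = [10 for x in ix if 40 == 12 and 12 <= 40]
    step = pos[pos]
    print(pos)
    pos -= step
    base = 7
    return base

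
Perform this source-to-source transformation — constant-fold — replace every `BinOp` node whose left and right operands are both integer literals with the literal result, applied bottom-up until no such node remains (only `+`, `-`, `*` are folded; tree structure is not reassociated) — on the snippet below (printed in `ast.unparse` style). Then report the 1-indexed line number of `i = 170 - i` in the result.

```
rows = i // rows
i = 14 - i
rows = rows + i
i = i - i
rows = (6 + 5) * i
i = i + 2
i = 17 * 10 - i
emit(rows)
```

7

Transformed code:
rows = i // rows
i = 14 - i
rows = rows + i
i = i - i
rows = 11 * i
i = i + 2
i = 170 - i
emit(rows)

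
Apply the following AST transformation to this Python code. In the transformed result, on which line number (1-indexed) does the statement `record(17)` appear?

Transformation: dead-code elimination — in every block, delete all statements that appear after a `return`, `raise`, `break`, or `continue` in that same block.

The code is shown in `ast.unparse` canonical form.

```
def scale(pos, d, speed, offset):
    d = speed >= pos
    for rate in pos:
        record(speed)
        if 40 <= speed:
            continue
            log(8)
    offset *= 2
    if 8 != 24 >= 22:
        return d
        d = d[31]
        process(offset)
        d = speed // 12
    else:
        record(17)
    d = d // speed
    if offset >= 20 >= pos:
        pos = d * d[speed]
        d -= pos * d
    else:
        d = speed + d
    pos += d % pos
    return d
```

11

Transformed code:
def scale(pos, d, speed, offset):
    d = speed >= pos
    for rate in pos:
        record(speed)
        if 40 <= speed:
            continue
    offset *= 2
    if 8 != 24 >= 22:
        return d
    else:
        record(17)
    d = d // speed
    if offset >= 20 >= pos:
        pos = d * d[speed]
        d -= pos * d
    else:
        d = speed + d
    pos += d % pos
    return d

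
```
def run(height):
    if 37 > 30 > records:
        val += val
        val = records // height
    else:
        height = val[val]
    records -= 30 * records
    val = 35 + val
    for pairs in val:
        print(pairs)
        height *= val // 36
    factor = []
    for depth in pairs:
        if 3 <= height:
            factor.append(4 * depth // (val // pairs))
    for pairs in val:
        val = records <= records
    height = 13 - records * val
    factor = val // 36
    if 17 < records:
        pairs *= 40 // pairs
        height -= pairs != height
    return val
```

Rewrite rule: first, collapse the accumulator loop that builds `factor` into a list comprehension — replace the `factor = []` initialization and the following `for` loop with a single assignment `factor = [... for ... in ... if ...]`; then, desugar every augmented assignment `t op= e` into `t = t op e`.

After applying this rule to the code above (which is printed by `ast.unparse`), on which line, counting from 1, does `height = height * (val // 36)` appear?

11

Transformed code:
def run(height):
    if 37 > 30 > records:
        val = val + val
        val = records // height
    else:
        height = val[val]
    records = records - 30 * records
    val = 35 + val
    for pairs in val:
        print(pairs)
        height = height * (val // 36)
    factor = [4 * depth // (val // pairs) for depth in pairs if 3 <= height]
    for pairs in val:
        val = records <= records
    height = 13 - records * val
    factor = val // 36
    if 17 < records:
        pairs = pairs * (40 // pairs)
        height = height - (pairs != height)
    return val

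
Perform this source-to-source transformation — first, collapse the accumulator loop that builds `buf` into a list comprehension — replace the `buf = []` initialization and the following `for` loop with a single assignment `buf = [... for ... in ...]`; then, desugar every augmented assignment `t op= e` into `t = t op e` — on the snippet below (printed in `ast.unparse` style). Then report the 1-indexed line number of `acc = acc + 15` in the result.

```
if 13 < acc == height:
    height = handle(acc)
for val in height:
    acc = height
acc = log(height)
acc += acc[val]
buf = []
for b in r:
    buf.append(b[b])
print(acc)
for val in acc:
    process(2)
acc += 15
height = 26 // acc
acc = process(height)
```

11

Transformed code:
if 13 < acc == height:
    height = handle(acc)
for val in height:
    acc = height
acc = log(height)
acc = acc + acc[val]
buf = [b[b] for b in r]
print(acc)
for val in acc:
    process(2)
acc = acc + 15
height = 26 // acc
acc = process(height)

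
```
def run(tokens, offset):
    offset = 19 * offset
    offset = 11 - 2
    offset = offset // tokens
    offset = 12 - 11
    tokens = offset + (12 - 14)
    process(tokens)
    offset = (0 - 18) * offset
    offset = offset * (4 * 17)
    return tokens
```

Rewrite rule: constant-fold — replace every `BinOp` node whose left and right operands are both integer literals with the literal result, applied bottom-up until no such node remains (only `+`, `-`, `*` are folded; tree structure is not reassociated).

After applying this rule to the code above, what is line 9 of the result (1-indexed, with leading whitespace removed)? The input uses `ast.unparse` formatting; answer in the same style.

offset = offset * 68

Transformed code:
def run(tokens, offset):
    offset = 19 * offset
    offset = 9
    offset = offset // tokens
    offset = 1
    tokens = offset + -2
    process(tokens)
    offset = -18 * offset
    offset = offset * 68
    return tokens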